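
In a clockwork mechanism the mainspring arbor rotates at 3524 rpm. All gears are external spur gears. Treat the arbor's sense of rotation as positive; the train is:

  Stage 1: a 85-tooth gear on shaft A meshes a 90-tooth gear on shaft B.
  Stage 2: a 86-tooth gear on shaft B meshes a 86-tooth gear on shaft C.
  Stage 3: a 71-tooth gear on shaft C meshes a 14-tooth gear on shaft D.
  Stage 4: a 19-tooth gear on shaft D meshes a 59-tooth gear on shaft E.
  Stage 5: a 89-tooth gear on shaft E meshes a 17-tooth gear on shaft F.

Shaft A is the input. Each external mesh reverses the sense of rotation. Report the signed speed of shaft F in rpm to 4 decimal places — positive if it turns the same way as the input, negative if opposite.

Stage 1 [85T→90T]: ω = 3524.0000×85/90 = 3328.2222 rpm, dir flips to −; running = −3328.2222
Stage 2 [86T→86T]: ω = 3328.2222×86/86 = 3328.2222 rpm, dir flips to +; running = +3328.2222
Stage 3 [71T→14T]: ω = 3328.2222×71/14 = 16878.8413 rpm, dir flips to −; running = −16878.8413
Stage 4 [19T→59T]: ω = 16878.8413×19/59 = 5435.5591 rpm, dir flips to +; running = +5435.5591
Stage 5 [89T→17T]: ω = 5435.5591×89/17 = 28456.7503 rpm, dir flips to −; running = −28456.7503

-28456.7503 rpm (opposite to input, |ω| = 28456.7503 rpm)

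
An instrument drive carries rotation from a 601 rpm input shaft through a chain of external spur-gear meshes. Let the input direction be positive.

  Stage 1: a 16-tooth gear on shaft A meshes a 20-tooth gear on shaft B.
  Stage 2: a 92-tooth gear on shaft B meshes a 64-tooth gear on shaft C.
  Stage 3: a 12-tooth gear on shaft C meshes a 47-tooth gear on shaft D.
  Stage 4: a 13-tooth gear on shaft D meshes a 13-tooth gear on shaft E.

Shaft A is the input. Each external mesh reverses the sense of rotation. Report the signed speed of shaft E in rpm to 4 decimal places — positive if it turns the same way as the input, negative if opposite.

+176.4638 rpm (same as input, |ω| = 176.4638 rpm)

Stage 1 [16T→20T]: ω = 601.0000×16/20 = 480.8000 rpm, dir flips to −; running = −480.8000
Stage 2 [92T→64T]: ω = 480.8000×92/64 = 691.1500 rpm, dir flips to +; running = +691.1500
Stage 3 [12T→47T]: ω = 691.1500×12/47 = 176.4638 rpm, dir flips to −; running = −176.4638
Stage 4 [13T→13T]: ω = 176.4638×13/13 = 176.4638 rpm, dir flips to +; running = +176.4638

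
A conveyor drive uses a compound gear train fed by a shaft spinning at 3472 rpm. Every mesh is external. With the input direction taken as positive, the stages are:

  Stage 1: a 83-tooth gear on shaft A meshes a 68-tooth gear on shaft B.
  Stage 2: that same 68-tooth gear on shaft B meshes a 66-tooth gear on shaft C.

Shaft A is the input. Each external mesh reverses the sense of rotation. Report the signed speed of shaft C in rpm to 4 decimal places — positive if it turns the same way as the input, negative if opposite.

Stage 1 [83T→68T]: ω = 3472.0000×83/68 = 4237.8824 rpm, dir flips to −; running = −4237.8824
Stage 2 [68T→66T]: ω = 4237.8824×68/66 = 4366.3030 rpm, dir flips to +; running = +4366.3030

+4366.3030 rpm (same as input, |ω| = 4366.3030 rpm)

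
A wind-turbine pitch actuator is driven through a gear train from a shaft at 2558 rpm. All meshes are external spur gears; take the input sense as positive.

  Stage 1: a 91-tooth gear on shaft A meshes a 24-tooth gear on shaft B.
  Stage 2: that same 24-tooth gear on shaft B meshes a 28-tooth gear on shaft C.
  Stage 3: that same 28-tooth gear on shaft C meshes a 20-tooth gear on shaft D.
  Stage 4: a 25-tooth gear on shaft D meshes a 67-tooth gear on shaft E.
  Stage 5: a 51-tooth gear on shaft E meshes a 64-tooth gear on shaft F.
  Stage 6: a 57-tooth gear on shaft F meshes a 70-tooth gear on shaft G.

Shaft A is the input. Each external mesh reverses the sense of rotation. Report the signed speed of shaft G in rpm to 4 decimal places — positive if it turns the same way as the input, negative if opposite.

Stage 1 [91T→24T]: ω = 2558.0000×91/24 = 9699.0833 rpm, dir flips to −; running = −9699.0833
Stage 2 [24T→28T]: ω = 9699.0833×24/28 = 8313.5000 rpm, dir flips to +; running = +8313.5000
Stage 3 [28T→20T]: ω = 8313.5000×28/20 = 11638.9000 rpm, dir flips to −; running = −11638.9000
Stage 4 [25T→67T]: ω = 11638.9000×25/67 = 4342.8731 rpm, dir flips to +; running = +4342.8731
Stage 5 [51T→64T]: ω = 4342.8731×51/64 = 3460.7270 rpm, dir flips to −; running = −3460.7270
Stage 6 [57T→70T]: ω = 3460.7270×57/70 = 2818.0206 rpm, dir flips to +; running = +2818.0206

+2818.0206 rpm (same as input, |ω| = 2818.0206 rpm)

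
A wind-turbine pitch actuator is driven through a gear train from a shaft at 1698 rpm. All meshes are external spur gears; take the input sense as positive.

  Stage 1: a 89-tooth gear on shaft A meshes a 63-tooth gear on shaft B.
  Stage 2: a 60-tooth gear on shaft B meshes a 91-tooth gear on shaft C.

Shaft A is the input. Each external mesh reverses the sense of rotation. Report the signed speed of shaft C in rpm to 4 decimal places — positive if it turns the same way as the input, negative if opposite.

Stage 1 [89T→63T]: ω = 1698.0000×89/63 = 2398.7619 rpm, dir flips to −; running = −2398.7619
Stage 2 [60T→91T]: ω = 2398.7619×60/91 = 1581.6013 rpm, dir flips to +; running = +1581.6013

+1581.6013 rpm (same as input, |ω| = 1581.6013 rpm)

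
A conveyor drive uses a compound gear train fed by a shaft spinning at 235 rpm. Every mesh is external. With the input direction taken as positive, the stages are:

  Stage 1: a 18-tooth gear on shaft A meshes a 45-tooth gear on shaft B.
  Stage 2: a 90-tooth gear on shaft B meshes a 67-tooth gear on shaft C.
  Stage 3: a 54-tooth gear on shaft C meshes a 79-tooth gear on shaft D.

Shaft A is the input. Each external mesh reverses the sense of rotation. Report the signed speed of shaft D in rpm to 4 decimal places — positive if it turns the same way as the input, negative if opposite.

-86.3102 rpm (opposite to input, |ω| = 86.3102 rpm)

Stage 1 [18T→45T]: ω = 235.0000×18/45 = 94.0000 rpm, dir flips to −; running = −94.0000
Stage 2 [90T→67T]: ω = 94.0000×90/67 = 126.2687 rpm, dir flips to +; running = +126.2687
Stage 3 [54T→79T]: ω = 126.2687×54/79 = 86.3102 rpm, dir flips to −; running = −86.3102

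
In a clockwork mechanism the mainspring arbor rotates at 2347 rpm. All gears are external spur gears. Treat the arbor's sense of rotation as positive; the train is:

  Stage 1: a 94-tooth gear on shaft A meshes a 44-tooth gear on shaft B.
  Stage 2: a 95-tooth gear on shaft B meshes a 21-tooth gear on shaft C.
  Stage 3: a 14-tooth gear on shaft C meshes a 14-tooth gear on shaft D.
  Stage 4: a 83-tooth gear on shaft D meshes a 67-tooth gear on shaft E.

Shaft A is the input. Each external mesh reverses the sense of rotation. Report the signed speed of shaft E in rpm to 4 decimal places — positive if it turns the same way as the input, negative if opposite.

+28099.3237 rpm (same as input, |ω| = 28099.3237 rpm)

Stage 1 [94T→44T]: ω = 2347.0000×94/44 = 5014.0455 rpm, dir flips to −; running = −5014.0455
Stage 2 [95T→21T]: ω = 5014.0455×95/21 = 22682.5866 rpm, dir flips to +; running = +22682.5866
Stage 3 [14T→14T]: ω = 22682.5866×14/14 = 22682.5866 rpm, dir flips to −; running = −22682.5866
Stage 4 [83T→67T]: ω = 22682.5866×83/67 = 28099.3237 rpm, dir flips to +; running = +28099.3237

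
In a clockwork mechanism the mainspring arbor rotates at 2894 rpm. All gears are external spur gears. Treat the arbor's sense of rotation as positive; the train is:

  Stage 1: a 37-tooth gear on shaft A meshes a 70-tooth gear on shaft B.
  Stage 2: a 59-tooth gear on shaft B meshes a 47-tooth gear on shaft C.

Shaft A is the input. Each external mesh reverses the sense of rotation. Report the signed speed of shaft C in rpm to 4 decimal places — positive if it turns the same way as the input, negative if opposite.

Stage 1 [37T→70T]: ω = 2894.0000×37/70 = 1529.6857 rpm, dir flips to −; running = −1529.6857
Stage 2 [59T→47T]: ω = 1529.6857×59/47 = 1920.2438 rpm, dir flips to +; running = +1920.2438

+1920.2438 rpm (same as input, |ω| = 1920.2438 rpm)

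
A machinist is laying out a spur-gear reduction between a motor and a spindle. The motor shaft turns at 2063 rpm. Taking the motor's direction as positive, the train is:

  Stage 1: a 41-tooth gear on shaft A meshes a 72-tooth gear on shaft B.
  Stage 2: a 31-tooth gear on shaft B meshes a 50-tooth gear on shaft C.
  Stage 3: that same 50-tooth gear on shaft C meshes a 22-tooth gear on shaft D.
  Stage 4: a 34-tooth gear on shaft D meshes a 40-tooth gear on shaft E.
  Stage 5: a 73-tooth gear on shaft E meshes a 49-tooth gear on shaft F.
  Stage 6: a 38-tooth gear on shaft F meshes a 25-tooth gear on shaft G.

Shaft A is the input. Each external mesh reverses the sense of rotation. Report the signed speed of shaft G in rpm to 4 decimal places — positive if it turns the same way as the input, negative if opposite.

+3186.2430 rpm (same as input, |ω| = 3186.2430 rpm)

Stage 1 [41T→72T]: ω = 2063.0000×41/72 = 1174.7639 rpm, dir flips to −; running = −1174.7639
Stage 2 [31T→50T]: ω = 1174.7639×31/50 = 728.3536 rpm, dir flips to +; running = +728.3536
Stage 3 [50T→22T]: ω = 728.3536×50/22 = 1655.3491 rpm, dir flips to −; running = −1655.3491
Stage 4 [34T→40T]: ω = 1655.3491×34/40 = 1407.0467 rpm, dir flips to +; running = +1407.0467
Stage 5 [73T→49T]: ω = 1407.0467×73/49 = 2096.2125 rpm, dir flips to −; running = −2096.2125
Stage 6 [38T→25T]: ω = 2096.2125×38/25 = 3186.2430 rpm, dir flips to +; running = +3186.2430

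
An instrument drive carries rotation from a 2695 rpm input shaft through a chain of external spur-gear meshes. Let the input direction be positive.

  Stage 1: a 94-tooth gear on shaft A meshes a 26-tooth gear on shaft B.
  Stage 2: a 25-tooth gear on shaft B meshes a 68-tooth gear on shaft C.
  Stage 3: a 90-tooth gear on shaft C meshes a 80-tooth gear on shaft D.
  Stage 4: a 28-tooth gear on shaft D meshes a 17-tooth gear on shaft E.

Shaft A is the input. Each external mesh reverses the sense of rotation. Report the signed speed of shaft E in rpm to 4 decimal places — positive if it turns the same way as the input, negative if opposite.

+6637.5225 rpm (same as input, |ω| = 6637.5225 rpm)

Stage 1 [94T→26T]: ω = 2695.0000×94/26 = 9743.4615 rpm, dir flips to −; running = −9743.4615
Stage 2 [25T→68T]: ω = 9743.4615×25/68 = 3582.1550 rpm, dir flips to +; running = +3582.1550
Stage 3 [90T→80T]: ω = 3582.1550×90/80 = 4029.9243 rpm, dir flips to −; running = −4029.9243
Stage 4 [28T→17T]: ω = 4029.9243×28/17 = 6637.5225 rpm, dir flips to +; running = +6637.5225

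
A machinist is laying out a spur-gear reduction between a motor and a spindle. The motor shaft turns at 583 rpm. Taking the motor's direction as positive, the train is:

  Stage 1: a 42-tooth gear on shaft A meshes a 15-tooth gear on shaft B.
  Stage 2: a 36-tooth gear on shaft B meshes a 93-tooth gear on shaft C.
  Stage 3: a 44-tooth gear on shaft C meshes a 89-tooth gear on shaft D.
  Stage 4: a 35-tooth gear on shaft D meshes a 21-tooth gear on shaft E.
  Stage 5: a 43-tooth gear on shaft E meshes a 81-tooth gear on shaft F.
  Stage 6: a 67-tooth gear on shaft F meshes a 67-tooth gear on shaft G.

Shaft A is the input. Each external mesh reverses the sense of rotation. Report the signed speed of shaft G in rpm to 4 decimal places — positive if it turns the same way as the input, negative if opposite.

Stage 1 [42T→15T]: ω = 583.0000×42/15 = 1632.4000 rpm, dir flips to −; running = −1632.4000
Stage 2 [36T→93T]: ω = 1632.4000×36/93 = 631.8968 rpm, dir flips to +; running = +631.8968
Stage 3 [44T→89T]: ω = 631.8968×44/89 = 312.3984 rpm, dir flips to −; running = −312.3984
Stage 4 [35T→21T]: ω = 312.3984×35/21 = 520.6640 rpm, dir flips to +; running = +520.6640
Stage 5 [43T→81T]: ω = 520.6640×43/81 = 276.4019 rpm, dir flips to −; running = −276.4019
Stage 6 [67T→67T]: ω = 276.4019×67/67 = 276.4019 rpm, dir flips to +; running = +276.4019

+276.4019 rpm (same as input, |ω| = 276.4019 rpm)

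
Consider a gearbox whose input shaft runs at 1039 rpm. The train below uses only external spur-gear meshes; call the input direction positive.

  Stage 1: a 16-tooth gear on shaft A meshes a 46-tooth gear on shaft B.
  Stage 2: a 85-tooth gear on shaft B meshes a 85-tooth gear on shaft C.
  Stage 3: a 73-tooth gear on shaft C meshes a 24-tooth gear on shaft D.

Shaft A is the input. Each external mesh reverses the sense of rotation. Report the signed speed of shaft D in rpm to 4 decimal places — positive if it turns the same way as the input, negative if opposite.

-1099.2319 rpm (opposite to input, |ω| = 1099.2319 rpm)

Stage 1 [16T→46T]: ω = 1039.0000×16/46 = 361.3913 rpm, dir flips to −; running = −361.3913
Stage 2 [85T→85T]: ω = 361.3913×85/85 = 361.3913 rpm, dir flips to +; running = +361.3913
Stage 3 [73T→24T]: ω = 361.3913×73/24 = 1099.2319 rpm, dir flips to −; running = −1099.2319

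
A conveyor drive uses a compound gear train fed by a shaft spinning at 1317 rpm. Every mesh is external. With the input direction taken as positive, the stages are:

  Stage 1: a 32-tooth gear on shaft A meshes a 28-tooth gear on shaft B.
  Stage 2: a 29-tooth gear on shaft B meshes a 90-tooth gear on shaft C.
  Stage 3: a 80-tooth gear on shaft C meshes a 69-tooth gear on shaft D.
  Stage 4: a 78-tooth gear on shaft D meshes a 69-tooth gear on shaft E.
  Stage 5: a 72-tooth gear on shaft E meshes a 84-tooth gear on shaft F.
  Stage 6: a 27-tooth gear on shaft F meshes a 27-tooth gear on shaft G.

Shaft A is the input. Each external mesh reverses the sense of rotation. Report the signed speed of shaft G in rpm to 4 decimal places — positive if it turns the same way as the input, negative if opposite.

Stage 1 [32T→28T]: ω = 1317.0000×32/28 = 1505.1429 rpm, dir flips to −; running = −1505.1429
Stage 2 [29T→90T]: ω = 1505.1429×29/90 = 484.9905 rpm, dir flips to +; running = +484.9905
Stage 3 [80T→69T]: ω = 484.9905×80/69 = 562.3078 rpm, dir flips to −; running = −562.3078
Stage 4 [78T→69T]: ω = 562.3078×78/69 = 635.6523 rpm, dir flips to +; running = +635.6523
Stage 5 [72T→84T]: ω = 635.6523×72/84 = 544.8448 rpm, dir flips to −; running = −544.8448
Stage 6 [27T→27T]: ω = 544.8448×27/27 = 544.8448 rpm, dir flips to +; running = +544.8448

+544.8448 rpm (same as input, |ω| = 544.8448 rpm)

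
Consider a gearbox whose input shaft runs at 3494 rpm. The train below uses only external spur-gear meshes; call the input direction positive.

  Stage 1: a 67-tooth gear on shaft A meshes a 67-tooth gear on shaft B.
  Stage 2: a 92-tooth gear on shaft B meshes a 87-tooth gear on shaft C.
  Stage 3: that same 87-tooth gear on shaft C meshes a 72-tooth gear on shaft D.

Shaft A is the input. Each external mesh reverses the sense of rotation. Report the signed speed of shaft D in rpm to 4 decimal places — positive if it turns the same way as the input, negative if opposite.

Stage 1 [67T→67T]: ω = 3494.0000×67/67 = 3494.0000 rpm, dir flips to −; running = −3494.0000
Stage 2 [92T→87T]: ω = 3494.0000×92/87 = 3694.8046 rpm, dir flips to +; running = +3694.8046
Stage 3 [87T→72T]: ω = 3694.8046×87/72 = 4464.5556 rpm, dir flips to −; running = −4464.5556

-4464.5556 rpm (opposite to input, |ω| = 4464.5556 rpm)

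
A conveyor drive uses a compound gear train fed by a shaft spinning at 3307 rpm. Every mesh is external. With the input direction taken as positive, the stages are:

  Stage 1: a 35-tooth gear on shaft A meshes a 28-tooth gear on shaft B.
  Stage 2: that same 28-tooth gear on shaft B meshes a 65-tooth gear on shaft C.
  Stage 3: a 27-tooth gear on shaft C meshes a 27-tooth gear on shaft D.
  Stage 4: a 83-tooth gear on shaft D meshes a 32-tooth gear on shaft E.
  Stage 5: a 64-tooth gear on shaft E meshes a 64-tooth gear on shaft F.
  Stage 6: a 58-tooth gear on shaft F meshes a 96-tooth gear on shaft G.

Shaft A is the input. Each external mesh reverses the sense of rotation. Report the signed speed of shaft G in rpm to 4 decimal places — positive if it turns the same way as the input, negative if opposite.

+2790.4469 rpm (same as input, |ω| = 2790.4469 rpm)

Stage 1 [35T→28T]: ω = 3307.0000×35/28 = 4133.7500 rpm, dir flips to −; running = −4133.7500
Stage 2 [28T→65T]: ω = 4133.7500×28/65 = 1780.6923 rpm, dir flips to +; running = +1780.6923
Stage 3 [27T→27T]: ω = 1780.6923×27/27 = 1780.6923 rpm, dir flips to −; running = −1780.6923
Stage 4 [83T→32T]: ω = 1780.6923×83/32 = 4618.6707 rpm, dir flips to +; running = +4618.6707
Stage 5 [64T→64T]: ω = 4618.6707×64/64 = 4618.6707 rpm, dir flips to −; running = −4618.6707
Stage 6 [58T→96T]: ω = 4618.6707×58/96 = 2790.4469 rpm, dir flips to +; running = +2790.4469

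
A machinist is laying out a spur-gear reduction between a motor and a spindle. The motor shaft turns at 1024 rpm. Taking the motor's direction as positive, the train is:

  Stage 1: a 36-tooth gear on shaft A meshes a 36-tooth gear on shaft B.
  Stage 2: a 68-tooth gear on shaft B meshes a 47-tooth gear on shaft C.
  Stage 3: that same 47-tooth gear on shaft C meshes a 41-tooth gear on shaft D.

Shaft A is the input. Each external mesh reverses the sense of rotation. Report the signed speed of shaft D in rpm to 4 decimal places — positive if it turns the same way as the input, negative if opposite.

Stage 1 [36T→36T]: ω = 1024.0000×36/36 = 1024.0000 rpm, dir flips to −; running = −1024.0000
Stage 2 [68T→47T]: ω = 1024.0000×68/47 = 1481.5319 rpm, dir flips to +; running = +1481.5319
Stage 3 [47T→41T]: ω = 1481.5319×47/41 = 1698.3415 rpm, dir flips to −; running = −1698.3415

-1698.3415 rpm (opposite to input, |ω| = 1698.3415 rpm)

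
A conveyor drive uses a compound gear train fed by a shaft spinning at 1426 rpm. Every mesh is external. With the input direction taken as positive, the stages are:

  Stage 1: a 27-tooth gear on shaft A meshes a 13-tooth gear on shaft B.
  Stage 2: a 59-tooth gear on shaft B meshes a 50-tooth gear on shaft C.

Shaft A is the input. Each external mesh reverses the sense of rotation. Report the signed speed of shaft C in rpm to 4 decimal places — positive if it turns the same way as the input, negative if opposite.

Stage 1 [27T→13T]: ω = 1426.0000×27/13 = 2961.6923 rpm, dir flips to −; running = −2961.6923
Stage 2 [59T→50T]: ω = 2961.6923×59/50 = 3494.7969 rpm, dir flips to +; running = +3494.7969

+3494.7969 rpm (same as input, |ω| = 3494.7969 rpm)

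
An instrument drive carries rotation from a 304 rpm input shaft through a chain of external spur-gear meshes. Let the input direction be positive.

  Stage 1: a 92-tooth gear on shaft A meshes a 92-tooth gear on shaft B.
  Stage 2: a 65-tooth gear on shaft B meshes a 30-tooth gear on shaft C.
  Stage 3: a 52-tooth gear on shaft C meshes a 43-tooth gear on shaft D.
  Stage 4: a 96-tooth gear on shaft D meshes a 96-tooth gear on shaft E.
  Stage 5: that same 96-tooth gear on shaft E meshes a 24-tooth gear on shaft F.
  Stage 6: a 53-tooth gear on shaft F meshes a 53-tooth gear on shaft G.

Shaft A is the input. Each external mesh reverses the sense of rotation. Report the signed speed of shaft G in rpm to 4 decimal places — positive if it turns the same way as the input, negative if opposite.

+3186.1085 rpm (same as input, |ω| = 3186.1085 rpm)

Stage 1 [92T→92T]: ω = 304.0000×92/92 = 304.0000 rpm, dir flips to −; running = −304.0000
Stage 2 [65T→30T]: ω = 304.0000×65/30 = 658.6667 rpm, dir flips to +; running = +658.6667
Stage 3 [52T→43T]: ω = 658.6667×52/43 = 796.5271 rpm, dir flips to −; running = −796.5271
Stage 4 [96T→96T]: ω = 796.5271×96/96 = 796.5271 rpm, dir flips to +; running = +796.5271
Stage 5 [96T→24T]: ω = 796.5271×96/24 = 3186.1085 rpm, dir flips to −; running = −3186.1085
Stage 6 [53T→53T]: ω = 3186.1085×53/53 = 3186.1085 rpm, dir flips to +; running = +3186.1085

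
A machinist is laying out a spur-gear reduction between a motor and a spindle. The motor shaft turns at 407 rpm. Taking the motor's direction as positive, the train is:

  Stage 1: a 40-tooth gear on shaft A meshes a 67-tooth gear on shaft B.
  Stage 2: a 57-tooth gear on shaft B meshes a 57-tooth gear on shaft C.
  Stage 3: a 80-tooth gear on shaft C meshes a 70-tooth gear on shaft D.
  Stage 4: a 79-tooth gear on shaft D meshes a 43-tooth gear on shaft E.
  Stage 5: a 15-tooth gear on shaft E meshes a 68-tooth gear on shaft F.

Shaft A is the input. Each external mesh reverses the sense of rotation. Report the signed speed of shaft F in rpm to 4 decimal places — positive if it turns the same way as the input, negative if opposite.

-112.5415 rpm (opposite to input, |ω| = 112.5415 rpm)

Stage 1 [40T→67T]: ω = 407.0000×40/67 = 242.9851 rpm, dir flips to −; running = −242.9851
Stage 2 [57T→57T]: ω = 242.9851×57/57 = 242.9851 rpm, dir flips to +; running = +242.9851
Stage 3 [80T→70T]: ω = 242.9851×80/70 = 277.6972 rpm, dir flips to −; running = −277.6972
Stage 4 [79T→43T]: ω = 277.6972×79/43 = 510.1879 rpm, dir flips to +; running = +510.1879
Stage 5 [15T→68T]: ω = 510.1879×15/68 = 112.5415 rpm, dir flips to −; running = −112.5415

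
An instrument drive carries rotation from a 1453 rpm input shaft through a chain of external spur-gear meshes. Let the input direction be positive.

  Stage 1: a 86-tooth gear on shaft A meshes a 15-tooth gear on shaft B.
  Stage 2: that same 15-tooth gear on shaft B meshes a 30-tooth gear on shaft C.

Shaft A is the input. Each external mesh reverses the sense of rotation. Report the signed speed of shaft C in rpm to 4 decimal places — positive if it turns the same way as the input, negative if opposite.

Stage 1 [86T→15T]: ω = 1453.0000×86/15 = 8330.5333 rpm, dir flips to −; running = −8330.5333
Stage 2 [15T→30T]: ω = 8330.5333×15/30 = 4165.2667 rpm, dir flips to +; running = +4165.2667

+4165.2667 rpm (same as input, |ω| = 4165.2667 rpm)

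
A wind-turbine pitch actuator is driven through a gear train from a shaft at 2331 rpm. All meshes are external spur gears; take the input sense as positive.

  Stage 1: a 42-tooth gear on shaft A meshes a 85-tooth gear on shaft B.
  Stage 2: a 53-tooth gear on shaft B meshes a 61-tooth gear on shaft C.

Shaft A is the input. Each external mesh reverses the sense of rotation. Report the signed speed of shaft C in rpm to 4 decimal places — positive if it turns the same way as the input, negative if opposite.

+1000.7340 rpm (same as input, |ω| = 1000.7340 rpm)

Stage 1 [42T→85T]: ω = 2331.0000×42/85 = 1151.7882 rpm, dir flips to −; running = −1151.7882
Stage 2 [53T→61T]: ω = 1151.7882×53/61 = 1000.7340 rpm, dir flips to +; running = +1000.7340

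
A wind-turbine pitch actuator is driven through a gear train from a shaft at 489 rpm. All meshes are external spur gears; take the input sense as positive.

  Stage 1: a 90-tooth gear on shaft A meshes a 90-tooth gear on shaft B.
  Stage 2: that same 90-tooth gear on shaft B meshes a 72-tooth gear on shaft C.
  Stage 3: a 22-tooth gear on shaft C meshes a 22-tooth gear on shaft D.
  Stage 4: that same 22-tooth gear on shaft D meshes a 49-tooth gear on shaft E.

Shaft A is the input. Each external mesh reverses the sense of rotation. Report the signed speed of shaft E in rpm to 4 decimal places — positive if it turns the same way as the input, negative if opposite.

+274.4388 rpm (same as input, |ω| = 274.4388 rpm)

Stage 1 [90T→90T]: ω = 489.0000×90/90 = 489.0000 rpm, dir flips to −; running = −489.0000
Stage 2 [90T→72T]: ω = 489.0000×90/72 = 611.2500 rpm, dir flips to +; running = +611.2500
Stage 3 [22T→22T]: ω = 611.2500×22/22 = 611.2500 rpm, dir flips to −; running = −611.2500
Stage 4 [22T→49T]: ω = 611.2500×22/49 = 274.4388 rpm, dir flips to +; running = +274.4388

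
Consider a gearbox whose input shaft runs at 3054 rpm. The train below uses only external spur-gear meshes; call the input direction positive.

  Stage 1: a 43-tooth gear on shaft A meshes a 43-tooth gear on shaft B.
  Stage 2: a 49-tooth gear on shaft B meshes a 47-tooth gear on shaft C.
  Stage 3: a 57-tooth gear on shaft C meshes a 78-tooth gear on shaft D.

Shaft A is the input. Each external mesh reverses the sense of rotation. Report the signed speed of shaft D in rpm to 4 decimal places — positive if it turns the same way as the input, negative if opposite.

-2326.7381 rpm (opposite to input, |ω| = 2326.7381 rpm)

Stage 1 [43T→43T]: ω = 3054.0000×43/43 = 3054.0000 rpm, dir flips to −; running = −3054.0000
Stage 2 [49T→47T]: ω = 3054.0000×49/47 = 3183.9574 rpm, dir flips to +; running = +3183.9574
Stage 3 [57T→78T]: ω = 3183.9574×57/78 = 2326.7381 rpm, dir flips to −; running = −2326.7381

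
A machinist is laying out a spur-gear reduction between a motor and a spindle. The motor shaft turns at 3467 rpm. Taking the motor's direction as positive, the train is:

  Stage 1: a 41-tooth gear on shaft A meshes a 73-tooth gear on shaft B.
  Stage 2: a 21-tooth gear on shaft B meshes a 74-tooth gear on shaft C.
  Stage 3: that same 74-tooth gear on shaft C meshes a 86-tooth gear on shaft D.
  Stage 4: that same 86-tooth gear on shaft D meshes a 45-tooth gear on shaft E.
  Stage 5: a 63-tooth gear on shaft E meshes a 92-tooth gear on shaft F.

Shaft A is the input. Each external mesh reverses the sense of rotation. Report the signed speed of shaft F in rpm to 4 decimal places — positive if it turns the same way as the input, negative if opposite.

Stage 1 [41T→73T]: ω = 3467.0000×41/73 = 1947.2192 rpm, dir flips to −; running = −1947.2192
Stage 2 [21T→74T]: ω = 1947.2192×21/74 = 552.5892 rpm, dir flips to +; running = +552.5892
Stage 3 [74T→86T]: ω = 552.5892×74/86 = 475.4838 rpm, dir flips to −; running = −475.4838
Stage 4 [86T→45T]: ω = 475.4838×86/45 = 908.7023 rpm, dir flips to +; running = +908.7023
Stage 5 [63T→92T]: ω = 908.7023×63/92 = 622.2635 rpm, dir flips to −; running = −622.2635

-622.2635 rpm (opposite to input, |ω| = 622.2635 rpm)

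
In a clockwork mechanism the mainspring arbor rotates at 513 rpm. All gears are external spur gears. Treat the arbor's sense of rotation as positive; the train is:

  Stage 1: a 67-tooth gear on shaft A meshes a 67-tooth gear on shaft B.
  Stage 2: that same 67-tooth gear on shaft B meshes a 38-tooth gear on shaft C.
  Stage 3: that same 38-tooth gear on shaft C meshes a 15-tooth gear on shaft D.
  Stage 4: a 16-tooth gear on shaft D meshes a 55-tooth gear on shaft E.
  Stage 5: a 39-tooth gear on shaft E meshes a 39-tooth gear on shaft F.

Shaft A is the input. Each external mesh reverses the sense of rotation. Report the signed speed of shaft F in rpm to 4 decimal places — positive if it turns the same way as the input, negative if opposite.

-666.5891 rpm (opposite to input, |ω| = 666.5891 rpm)

Stage 1 [67T→67T]: ω = 513.0000×67/67 = 513.0000 rpm, dir flips to −; running = −513.0000
Stage 2 [67T→38T]: ω = 513.0000×67/38 = 904.5000 rpm, dir flips to +; running = +904.5000
Stage 3 [38T→15T]: ω = 904.5000×38/15 = 2291.4000 rpm, dir flips to −; running = −2291.4000
Stage 4 [16T→55T]: ω = 2291.4000×16/55 = 666.5891 rpm, dir flips to +; running = +666.5891
Stage 5 [39T→39T]: ω = 666.5891×39/39 = 666.5891 rpm, dir flips to −; running = −666.5891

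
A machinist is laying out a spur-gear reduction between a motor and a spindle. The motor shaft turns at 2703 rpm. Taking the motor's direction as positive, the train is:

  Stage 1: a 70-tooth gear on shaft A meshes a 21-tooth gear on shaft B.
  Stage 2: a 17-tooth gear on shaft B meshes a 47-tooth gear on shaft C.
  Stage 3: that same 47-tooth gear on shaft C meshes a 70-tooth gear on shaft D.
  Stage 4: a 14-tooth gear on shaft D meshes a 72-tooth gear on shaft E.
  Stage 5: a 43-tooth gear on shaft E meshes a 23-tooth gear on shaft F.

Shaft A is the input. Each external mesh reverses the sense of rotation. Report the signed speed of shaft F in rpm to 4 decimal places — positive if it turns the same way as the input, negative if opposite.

Stage 1 [70T→21T]: ω = 2703.0000×70/21 = 9010.0000 rpm, dir flips to −; running = −9010.0000
Stage 2 [17T→47T]: ω = 9010.0000×17/47 = 3258.9362 rpm, dir flips to +; running = +3258.9362
Stage 3 [47T→70T]: ω = 3258.9362×47/70 = 2188.1429 rpm, dir flips to −; running = −2188.1429
Stage 4 [14T→72T]: ω = 2188.1429×14/72 = 425.4722 rpm, dir flips to +; running = +425.4722
Stage 5 [43T→23T]: ω = 425.4722×43/23 = 795.4481 rpm, dir flips to −; running = −795.4481

-795.4481 rpm (opposite to input, |ω| = 795.4481 rpm)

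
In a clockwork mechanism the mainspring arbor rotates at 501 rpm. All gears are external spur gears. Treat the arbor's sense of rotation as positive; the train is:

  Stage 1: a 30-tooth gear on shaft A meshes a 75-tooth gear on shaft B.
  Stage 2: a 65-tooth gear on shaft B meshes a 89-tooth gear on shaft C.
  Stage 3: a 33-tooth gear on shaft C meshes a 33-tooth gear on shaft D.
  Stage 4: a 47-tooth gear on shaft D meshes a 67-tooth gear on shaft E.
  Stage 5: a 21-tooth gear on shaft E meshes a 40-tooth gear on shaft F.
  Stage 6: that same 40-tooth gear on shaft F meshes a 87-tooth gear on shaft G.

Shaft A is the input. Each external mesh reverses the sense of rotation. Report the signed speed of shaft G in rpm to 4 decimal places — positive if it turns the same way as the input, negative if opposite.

+24.7824 rpm (same as input, |ω| = 24.7824 rpm)

Stage 1 [30T→75T]: ω = 501.0000×30/75 = 200.4000 rpm, dir flips to −; running = −200.4000
Stage 2 [65T→89T]: ω = 200.4000×65/89 = 146.3596 rpm, dir flips to +; running = +146.3596
Stage 3 [33T→33T]: ω = 146.3596×33/33 = 146.3596 rpm, dir flips to −; running = −146.3596
Stage 4 [47T→67T]: ω = 146.3596×47/67 = 102.6701 rpm, dir flips to +; running = +102.6701
Stage 5 [21T→40T]: ω = 102.6701×21/40 = 53.9018 rpm, dir flips to −; running = −53.9018
Stage 6 [40T→87T]: ω = 53.9018×40/87 = 24.7824 rpm, dir flips to +; running = +24.7824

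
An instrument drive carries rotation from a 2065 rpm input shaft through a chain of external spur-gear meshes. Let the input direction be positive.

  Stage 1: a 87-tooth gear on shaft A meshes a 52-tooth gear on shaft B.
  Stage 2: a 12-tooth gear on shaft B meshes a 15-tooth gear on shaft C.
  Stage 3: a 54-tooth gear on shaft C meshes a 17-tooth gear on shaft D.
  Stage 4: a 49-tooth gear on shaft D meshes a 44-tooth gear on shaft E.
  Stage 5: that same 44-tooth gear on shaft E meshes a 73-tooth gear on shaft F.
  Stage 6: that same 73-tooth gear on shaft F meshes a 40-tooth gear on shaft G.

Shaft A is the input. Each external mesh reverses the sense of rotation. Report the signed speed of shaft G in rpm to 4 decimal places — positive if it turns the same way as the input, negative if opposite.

+10754.9124 rpm (same as input, |ω| = 10754.9124 rpm)

Stage 1 [87T→52T]: ω = 2065.0000×87/52 = 3454.9038 rpm, dir flips to −; running = −3454.9038
Stage 2 [12T→15T]: ω = 3454.9038×12/15 = 2763.9231 rpm, dir flips to +; running = +2763.9231
Stage 3 [54T→17T]: ω = 2763.9231×54/17 = 8779.5204 rpm, dir flips to −; running = −8779.5204
Stage 4 [49T→44T]: ω = 8779.5204×49/44 = 9777.1931 rpm, dir flips to +; running = +9777.1931
Stage 5 [44T→73T]: ω = 9777.1931×44/73 = 5893.1027 rpm, dir flips to −; running = −5893.1027
Stage 6 [73T→40T]: ω = 5893.1027×73/40 = 10754.9124 rpm, dir flips to +; running = +10754.9124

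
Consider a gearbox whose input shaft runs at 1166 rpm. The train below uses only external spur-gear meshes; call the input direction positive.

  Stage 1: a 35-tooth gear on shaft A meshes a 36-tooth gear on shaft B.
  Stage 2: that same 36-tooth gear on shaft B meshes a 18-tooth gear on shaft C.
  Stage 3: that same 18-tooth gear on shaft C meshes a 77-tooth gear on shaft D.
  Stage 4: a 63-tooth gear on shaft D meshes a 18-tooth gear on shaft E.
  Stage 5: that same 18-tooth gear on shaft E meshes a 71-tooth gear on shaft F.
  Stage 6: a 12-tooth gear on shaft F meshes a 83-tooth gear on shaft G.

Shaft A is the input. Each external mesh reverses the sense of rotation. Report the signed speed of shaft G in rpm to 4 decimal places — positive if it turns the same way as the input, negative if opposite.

+67.9925 rpm (same as input, |ω| = 67.9925 rpm)

Stage 1 [35T→36T]: ω = 1166.0000×35/36 = 1133.6111 rpm, dir flips to −; running = −1133.6111
Stage 2 [36T→18T]: ω = 1133.6111×36/18 = 2267.2222 rpm, dir flips to +; running = +2267.2222
Stage 3 [18T→77T]: ω = 2267.2222×18/77 = 530.0000 rpm, dir flips to −; running = −530.0000
Stage 4 [63T→18T]: ω = 530.0000×63/18 = 1855.0000 rpm, dir flips to +; running = +1855.0000
Stage 5 [18T→71T]: ω = 1855.0000×18/71 = 470.2817 rpm, dir flips to −; running = −470.2817
Stage 6 [12T→83T]: ω = 470.2817×12/83 = 67.9925 rpm, dir flips to +; running = +67.9925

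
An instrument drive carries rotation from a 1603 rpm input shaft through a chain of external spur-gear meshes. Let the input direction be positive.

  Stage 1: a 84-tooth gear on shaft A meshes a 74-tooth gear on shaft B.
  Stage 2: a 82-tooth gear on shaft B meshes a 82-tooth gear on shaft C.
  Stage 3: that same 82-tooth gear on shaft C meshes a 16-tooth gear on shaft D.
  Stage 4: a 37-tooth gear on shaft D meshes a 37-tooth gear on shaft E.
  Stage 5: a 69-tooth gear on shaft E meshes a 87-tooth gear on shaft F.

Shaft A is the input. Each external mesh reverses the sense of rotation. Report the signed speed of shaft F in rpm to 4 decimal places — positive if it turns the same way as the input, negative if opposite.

-7396.1344 rpm (opposite to input, |ω| = 7396.1344 rpm)

Stage 1 [84T→74T]: ω = 1603.0000×84/74 = 1819.6216 rpm, dir flips to −; running = −1819.6216
Stage 2 [82T→82T]: ω = 1819.6216×82/82 = 1819.6216 rpm, dir flips to +; running = +1819.6216
Stage 3 [82T→16T]: ω = 1819.6216×82/16 = 9325.5608 rpm, dir flips to −; running = −9325.5608
Stage 4 [37T→37T]: ω = 9325.5608×37/37 = 9325.5608 rpm, dir flips to +; running = +9325.5608
Stage 5 [69T→87T]: ω = 9325.5608×69/87 = 7396.1344 rpm, dir flips to −; running = −7396.1344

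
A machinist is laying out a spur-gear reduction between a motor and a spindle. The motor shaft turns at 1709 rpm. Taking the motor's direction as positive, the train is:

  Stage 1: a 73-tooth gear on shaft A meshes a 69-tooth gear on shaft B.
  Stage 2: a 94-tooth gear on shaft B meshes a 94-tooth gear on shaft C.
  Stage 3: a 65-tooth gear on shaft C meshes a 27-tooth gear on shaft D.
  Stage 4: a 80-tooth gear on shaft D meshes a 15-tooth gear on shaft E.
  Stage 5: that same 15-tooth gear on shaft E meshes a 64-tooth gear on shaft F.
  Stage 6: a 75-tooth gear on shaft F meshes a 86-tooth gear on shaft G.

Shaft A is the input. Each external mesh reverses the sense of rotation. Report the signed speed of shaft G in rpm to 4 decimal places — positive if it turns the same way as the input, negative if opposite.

+4745.0222 rpm (same as input, |ω| = 4745.0222 rpm)

Stage 1 [73T→69T]: ω = 1709.0000×73/69 = 1808.0725 rpm, dir flips to −; running = −1808.0725
Stage 2 [94T→94T]: ω = 1808.0725×94/94 = 1808.0725 rpm, dir flips to +; running = +1808.0725
Stage 3 [65T→27T]: ω = 1808.0725×65/27 = 4352.7670 rpm, dir flips to −; running = −4352.7670
Stage 4 [80T→15T]: ω = 4352.7670×80/15 = 23214.7576 rpm, dir flips to +; running = +23214.7576
Stage 5 [15T→64T]: ω = 23214.7576×15/64 = 5440.9588 rpm, dir flips to −; running = −5440.9588
Stage 6 [75T→86T]: ω = 5440.9588×75/86 = 4745.0222 rpm, dir flips to +; running = +4745.0222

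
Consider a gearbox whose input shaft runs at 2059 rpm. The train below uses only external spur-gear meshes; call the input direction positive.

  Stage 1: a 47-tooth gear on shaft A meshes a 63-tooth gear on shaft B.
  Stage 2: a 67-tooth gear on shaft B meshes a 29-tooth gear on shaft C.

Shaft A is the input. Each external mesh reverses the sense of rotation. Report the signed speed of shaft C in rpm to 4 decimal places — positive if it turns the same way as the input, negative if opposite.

Stage 1 [47T→63T]: ω = 2059.0000×47/63 = 1536.0794 rpm, dir flips to −; running = −1536.0794
Stage 2 [67T→29T]: ω = 1536.0794×67/29 = 3548.8730 rpm, dir flips to +; running = +3548.8730

+3548.8730 rpm (same as input, |ω| = 3548.8730 rpm)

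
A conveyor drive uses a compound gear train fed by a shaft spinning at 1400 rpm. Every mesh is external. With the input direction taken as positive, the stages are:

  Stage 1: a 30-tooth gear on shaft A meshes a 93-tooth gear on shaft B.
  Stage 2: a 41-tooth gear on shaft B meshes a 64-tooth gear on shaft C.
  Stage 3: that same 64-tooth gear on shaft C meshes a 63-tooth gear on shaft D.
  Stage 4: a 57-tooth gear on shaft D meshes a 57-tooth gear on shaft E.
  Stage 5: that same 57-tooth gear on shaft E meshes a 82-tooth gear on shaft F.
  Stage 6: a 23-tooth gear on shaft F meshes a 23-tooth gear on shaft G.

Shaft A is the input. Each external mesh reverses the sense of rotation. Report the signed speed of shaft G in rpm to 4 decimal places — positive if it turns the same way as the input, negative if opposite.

+204.3011 rpm (same as input, |ω| = 204.3011 rpm)

Stage 1 [30T→93T]: ω = 1400.0000×30/93 = 451.6129 rpm, dir flips to −; running = −451.6129
Stage 2 [41T→64T]: ω = 451.6129×41/64 = 289.3145 rpm, dir flips to +; running = +289.3145
Stage 3 [64T→63T]: ω = 289.3145×64/63 = 293.9068 rpm, dir flips to −; running = −293.9068
Stage 4 [57T→57T]: ω = 293.9068×57/57 = 293.9068 rpm, dir flips to +; running = +293.9068
Stage 5 [57T→82T]: ω = 293.9068×57/82 = 204.3011 rpm, dir flips to −; running = −204.3011
Stage 6 [23T→23T]: ω = 204.3011×23/23 = 204.3011 rpm, dir flips to +; running = +204.3011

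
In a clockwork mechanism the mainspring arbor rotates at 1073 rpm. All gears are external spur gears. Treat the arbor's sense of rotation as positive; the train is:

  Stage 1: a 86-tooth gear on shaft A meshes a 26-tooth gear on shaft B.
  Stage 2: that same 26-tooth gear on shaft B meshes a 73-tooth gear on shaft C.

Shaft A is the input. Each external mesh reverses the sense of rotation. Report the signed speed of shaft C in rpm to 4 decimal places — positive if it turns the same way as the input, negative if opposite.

Stage 1 [86T→26T]: ω = 1073.0000×86/26 = 3549.1538 rpm, dir flips to −; running = −3549.1538
Stage 2 [26T→73T]: ω = 3549.1538×26/73 = 1264.0822 rpm, dir flips to +; running = +1264.0822

+1264.0822 rpm (same as input, |ω| = 1264.0822 rpm)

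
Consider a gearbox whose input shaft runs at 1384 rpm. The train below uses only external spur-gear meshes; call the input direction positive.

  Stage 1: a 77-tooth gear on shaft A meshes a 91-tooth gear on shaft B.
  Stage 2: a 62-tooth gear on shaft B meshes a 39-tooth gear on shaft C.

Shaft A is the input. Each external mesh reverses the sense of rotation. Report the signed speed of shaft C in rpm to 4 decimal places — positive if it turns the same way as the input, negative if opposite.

Stage 1 [77T→91T]: ω = 1384.0000×77/91 = 1171.0769 rpm, dir flips to −; running = −1171.0769
Stage 2 [62T→39T]: ω = 1171.0769×62/39 = 1861.7120 rpm, dir flips to +; running = +1861.7120

+1861.7120 rpm (same as input, |ω| = 1861.7120 rpm)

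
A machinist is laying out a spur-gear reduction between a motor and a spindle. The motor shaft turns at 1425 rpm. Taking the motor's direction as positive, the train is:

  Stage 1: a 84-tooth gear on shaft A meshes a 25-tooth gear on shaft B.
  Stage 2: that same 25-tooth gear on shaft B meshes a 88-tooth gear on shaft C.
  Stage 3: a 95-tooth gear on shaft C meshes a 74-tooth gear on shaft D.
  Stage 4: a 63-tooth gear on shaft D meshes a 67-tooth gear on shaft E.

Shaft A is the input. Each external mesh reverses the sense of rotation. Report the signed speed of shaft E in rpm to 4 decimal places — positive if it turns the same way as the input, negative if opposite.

Stage 1 [84T→25T]: ω = 1425.0000×84/25 = 4788.0000 rpm, dir flips to −; running = −4788.0000
Stage 2 [25T→88T]: ω = 4788.0000×25/88 = 1360.2273 rpm, dir flips to +; running = +1360.2273
Stage 3 [95T→74T]: ω = 1360.2273×95/74 = 1746.2377 rpm, dir flips to −; running = −1746.2377
Stage 4 [63T→67T]: ω = 1746.2377×63/67 = 1641.9847 rpm, dir flips to +; running = +1641.9847

+1641.9847 rpm (same as input, |ω| = 1641.9847 rpm)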